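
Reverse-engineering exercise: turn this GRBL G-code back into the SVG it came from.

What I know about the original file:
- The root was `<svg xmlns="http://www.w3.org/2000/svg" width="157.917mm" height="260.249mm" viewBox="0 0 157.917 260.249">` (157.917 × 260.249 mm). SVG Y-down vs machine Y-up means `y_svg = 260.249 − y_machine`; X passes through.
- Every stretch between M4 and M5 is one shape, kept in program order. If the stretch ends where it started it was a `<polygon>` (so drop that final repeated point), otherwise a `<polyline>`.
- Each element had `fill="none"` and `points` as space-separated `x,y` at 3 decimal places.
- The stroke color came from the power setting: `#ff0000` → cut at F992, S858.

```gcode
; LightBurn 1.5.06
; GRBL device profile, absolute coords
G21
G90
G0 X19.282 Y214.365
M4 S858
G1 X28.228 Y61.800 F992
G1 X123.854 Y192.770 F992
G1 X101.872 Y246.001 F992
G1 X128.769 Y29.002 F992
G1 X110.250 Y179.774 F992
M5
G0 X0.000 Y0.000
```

<svg xmlns="http://www.w3.org/2000/svg" width="157.917mm" height="260.249mm" viewBox="0 0 157.917 260.249">
  <polyline points="19.282,45.884 28.228,198.449 123.854,67.479 101.872,14.248 128.769,231.247 110.250,80.475" fill="none" stroke="#ff0000"/>
</svg>

Machine Y-up, SVG Y-down with viewBox height 260.249, so y_svg = 260.249 − y_machine; X carries over. Every run uses S858, so all elements get stroke `#ff0000` (cut).

Run 1: The run is open, so emit a `<polyline>` with points (Y-flipped): 19.282,45.884 28.228,198.449 123.854,67.479 101.872,14.248 128.769,231.247 110.250,80.475.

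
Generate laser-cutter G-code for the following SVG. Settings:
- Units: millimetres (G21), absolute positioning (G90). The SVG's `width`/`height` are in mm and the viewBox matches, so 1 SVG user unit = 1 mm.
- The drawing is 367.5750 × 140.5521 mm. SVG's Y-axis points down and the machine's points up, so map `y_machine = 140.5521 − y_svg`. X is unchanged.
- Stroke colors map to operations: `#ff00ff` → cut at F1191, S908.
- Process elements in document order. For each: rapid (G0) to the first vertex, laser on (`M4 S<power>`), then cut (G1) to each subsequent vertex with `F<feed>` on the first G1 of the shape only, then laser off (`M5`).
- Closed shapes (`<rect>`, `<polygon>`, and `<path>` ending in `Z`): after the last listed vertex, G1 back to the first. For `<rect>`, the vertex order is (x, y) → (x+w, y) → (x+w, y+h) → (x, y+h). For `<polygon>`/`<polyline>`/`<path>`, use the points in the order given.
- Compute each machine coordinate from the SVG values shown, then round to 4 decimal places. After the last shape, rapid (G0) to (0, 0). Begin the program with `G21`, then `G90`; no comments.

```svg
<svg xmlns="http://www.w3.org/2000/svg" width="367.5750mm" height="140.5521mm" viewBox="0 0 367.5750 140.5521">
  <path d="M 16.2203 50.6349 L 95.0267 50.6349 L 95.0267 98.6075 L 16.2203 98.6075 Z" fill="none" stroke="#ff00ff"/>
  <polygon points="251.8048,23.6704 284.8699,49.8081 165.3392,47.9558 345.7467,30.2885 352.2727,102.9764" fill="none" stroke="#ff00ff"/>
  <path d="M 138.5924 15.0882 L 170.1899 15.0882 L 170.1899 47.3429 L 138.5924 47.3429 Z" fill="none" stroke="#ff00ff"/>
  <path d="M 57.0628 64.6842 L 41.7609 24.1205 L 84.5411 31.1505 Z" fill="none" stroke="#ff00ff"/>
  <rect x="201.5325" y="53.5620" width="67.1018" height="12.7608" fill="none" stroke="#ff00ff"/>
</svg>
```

G21
G90
G0 X16.2203 Y89.9172
M4 S908
G1 X95.0267 Y89.9172 F1191
G1 X95.0267 Y41.9446
G1 X16.2203 Y41.9446
G1 X16.2203 Y89.9172
M5
G0 X251.8048 Y116.8817
M4 S908
G1 X284.8699 Y90.7440 F1191
G1 X165.3392 Y92.5963
G1 X345.7467 Y110.2636
G1 X352.2727 Y37.5757
G1 X251.8048 Y116.8817
M5
G0 X138.5924 Y125.4639
M4 S908
G1 X170.1899 Y125.4639 F1191
G1 X170.1899 Y93.2092
G1 X138.5924 Y93.2092
G1 X138.5924 Y125.4639
M5
G0 X57.0628 Y75.8679
M4 S908
G1 X41.7609 Y116.4316 F1191
G1 X84.5411 Y109.4016
G1 X57.0628 Y75.8679
M5
G0 X201.5325 Y86.9901
M4 S908
G1 X268.6343 Y86.9901 F1191
G1 X268.6343 Y74.2293
G1 X201.5325 Y74.2293
G1 X201.5325 Y86.9901
M5
G0 X0.0000 Y0.0000

1 u = 1 mm; y_m = 140.5521 − y.

[1] `<path>` rectangle, #ff00ff→cut S908 F1191: (16.2203,89.9172) → (95.0267,89.9172) → (95.0267,41.9446) → (16.2203,41.9446) → (16.2203,89.9172) (closed)

[2] `<polygon>` closed polygon, #ff00ff→cut S908 F1191: (251.8048,116.8817) → (284.8699,90.7440) → (165.3392,92.5963) → (345.7467,110.2636) → (352.2727,37.5757) → (251.8048,116.8817) (closed)

[3] `<path>` rectangle, #ff00ff→cut S908 F1191: (138.5924,125.4639) → (170.1899,125.4639) → (170.1899,93.2092) → (138.5924,93.2092) → (138.5924,125.4639) (closed)

[4] `<path>` regular polygon, #ff00ff→cut S908 F1191: (57.0628,75.8679) → (41.7609,116.4316) → (84.5411,109.4016) → (57.0628,75.8679) (closed)

[5] `<rect>` rectangle, #ff00ff→cut S908 F1191: (201.5325,86.9901) → (268.6343,86.9901) → (268.6343,74.2293) → (201.5325,74.2293) → (201.5325,86.9901) (closed)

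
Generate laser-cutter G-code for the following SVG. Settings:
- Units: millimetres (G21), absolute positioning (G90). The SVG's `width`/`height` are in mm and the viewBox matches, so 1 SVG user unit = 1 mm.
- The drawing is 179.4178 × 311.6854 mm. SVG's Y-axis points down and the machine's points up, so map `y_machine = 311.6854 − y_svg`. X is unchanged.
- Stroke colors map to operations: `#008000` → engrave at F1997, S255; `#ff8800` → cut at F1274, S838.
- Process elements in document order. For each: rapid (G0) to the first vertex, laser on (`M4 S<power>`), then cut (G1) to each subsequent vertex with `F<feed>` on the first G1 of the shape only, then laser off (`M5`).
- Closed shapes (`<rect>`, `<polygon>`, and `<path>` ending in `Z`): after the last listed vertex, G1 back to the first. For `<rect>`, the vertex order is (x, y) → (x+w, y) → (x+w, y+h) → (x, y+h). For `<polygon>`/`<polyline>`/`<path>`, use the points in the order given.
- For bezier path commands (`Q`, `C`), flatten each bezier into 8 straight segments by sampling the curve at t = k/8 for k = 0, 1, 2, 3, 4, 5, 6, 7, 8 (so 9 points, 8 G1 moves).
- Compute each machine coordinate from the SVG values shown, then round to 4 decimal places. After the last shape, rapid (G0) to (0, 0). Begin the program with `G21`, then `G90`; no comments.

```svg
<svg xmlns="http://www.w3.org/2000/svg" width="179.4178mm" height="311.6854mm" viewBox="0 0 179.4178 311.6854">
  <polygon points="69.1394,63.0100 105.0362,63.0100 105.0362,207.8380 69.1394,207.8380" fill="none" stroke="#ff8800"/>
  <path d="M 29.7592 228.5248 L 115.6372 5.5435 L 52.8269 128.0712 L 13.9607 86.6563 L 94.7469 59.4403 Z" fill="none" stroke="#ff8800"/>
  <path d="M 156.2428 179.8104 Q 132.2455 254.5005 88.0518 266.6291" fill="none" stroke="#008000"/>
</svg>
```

G21
G90
G0 X69.1394 Y248.6754
M4 S838
G1 X105.0362 Y248.6754 F1274
G1 X105.0362 Y103.8474
G1 X69.1394 Y103.8474
G1 X69.1394 Y248.6754
M5
G0 X29.7592 Y83.1606
M4 S838
G1 X115.6372 Y306.1419 F1274
G1 X52.8269 Y183.6142
G1 X13.9607 Y225.0291
G1 X94.7469 Y252.2451
G1 X29.7592 Y83.1606
M5
G0 X156.2428 Y131.8750
M4 S255
G1 X149.9279 Y114.1800 F1997
G1 X142.9819 Y98.4400
G1 X135.4047 Y84.6551
G1 X127.1964 Y72.8253
G1 X118.3570 Y62.9505
G1 X108.8864 Y55.0307
G1 X98.7847 Y49.0660
G1 X88.0518 Y45.0563
M5
G0 X0.0000 Y0.0000

viewBox `0 0 179.4178 311.6854` with mm width/height → 1 unit = 1 mm. Flip: y_m = 311.6854 − y_svg.

**Shape 1** — `<polygon>` rectangle, stroke `#ff8800` → cut (S838, F1274). Machine vertices: (69.1394,248.6754) → (105.0362,248.6754) → (105.0362,103.8474) → (69.1394,103.8474) → (69.1394,248.6754). Closed: final G1 returns to the first vertex.

**Shape 2** — `<path>` closed polygon, stroke `#ff8800` → cut (S838, F1274). Machine vertices: (29.7592,83.1606) → (115.6372,306.1419) → (52.8269,183.6142) → (13.9607,225.0291) → (94.7469,252.2451) → (29.7592,83.1606). Closed: final G1 returns to the first vertex.

**Shape 3** — `<path>` quadratic bezier, stroke `#008000` → engrave (S255, F1997). Control points (SVG): P0=(156.2428,179.8104), P1=(132.2455,254.5005), P2=(88.0518,266.6291); sampled at t=k/8. Machine vertices: (156.2428,131.8750) → (149.9279,114.1800) → (142.9819,98.4400) → (135.4047,84.6551) → (127.1964,72.8253) → (118.3570,62.9505) → (108.8864,55.0307) → (98.7847,49.0660) → (88.0518,45.0563). Open path.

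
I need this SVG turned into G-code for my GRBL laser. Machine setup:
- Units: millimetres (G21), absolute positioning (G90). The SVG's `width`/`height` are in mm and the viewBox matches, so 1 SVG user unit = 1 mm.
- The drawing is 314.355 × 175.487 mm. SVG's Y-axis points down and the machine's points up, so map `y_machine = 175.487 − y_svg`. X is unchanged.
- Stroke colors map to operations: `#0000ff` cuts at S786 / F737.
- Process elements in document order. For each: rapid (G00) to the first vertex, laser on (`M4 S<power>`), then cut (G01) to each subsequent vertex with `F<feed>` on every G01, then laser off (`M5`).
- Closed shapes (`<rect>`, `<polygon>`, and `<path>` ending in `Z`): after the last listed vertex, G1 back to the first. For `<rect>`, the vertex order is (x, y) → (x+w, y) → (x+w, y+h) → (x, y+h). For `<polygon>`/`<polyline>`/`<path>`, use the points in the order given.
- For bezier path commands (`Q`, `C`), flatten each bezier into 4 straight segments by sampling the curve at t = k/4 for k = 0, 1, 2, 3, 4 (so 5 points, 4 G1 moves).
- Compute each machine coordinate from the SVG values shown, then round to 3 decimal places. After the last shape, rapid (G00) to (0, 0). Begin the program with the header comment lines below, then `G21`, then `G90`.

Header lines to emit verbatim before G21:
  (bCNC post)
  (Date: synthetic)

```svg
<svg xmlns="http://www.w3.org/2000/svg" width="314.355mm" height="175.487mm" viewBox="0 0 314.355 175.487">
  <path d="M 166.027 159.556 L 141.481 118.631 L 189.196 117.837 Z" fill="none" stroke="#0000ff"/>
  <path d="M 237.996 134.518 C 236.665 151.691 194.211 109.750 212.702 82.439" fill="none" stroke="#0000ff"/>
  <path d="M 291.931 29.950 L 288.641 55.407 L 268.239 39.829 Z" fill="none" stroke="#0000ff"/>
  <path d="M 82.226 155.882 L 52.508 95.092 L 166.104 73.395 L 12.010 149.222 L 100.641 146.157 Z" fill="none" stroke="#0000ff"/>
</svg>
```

(bCNC post)
(Date: synthetic)
G21
G90
G00 X166.027 Y15.931
M4 S786
G01 X141.481 Y56.856 F737
G01 X189.196 Y57.650 F737
G01 X166.027 Y15.931 F737
M5
G00 X237.996 Y40.969
M4 S786
G01 X230.882 Y38.021 F737
G01 X217.916 Y50.327 F737
G01 X208.666 Y70.974 F737
G01 X212.702 Y93.048 F737
M5
G00 X291.931 Y145.537
M4 S786
G01 X288.641 Y120.080 F737
G01 X268.239 Y135.658 F737
G01 X291.931 Y145.537 F737
M5
G00 X82.226 Y19.605
M4 S786
G01 X52.508 Y80.395 F737
G01 X166.104 Y102.092 F737
G01 X12.010 Y26.265 F737
G01 X100.641 Y29.330 F737
G01 X82.226 Y19.605 F737
M5
G00 X0.000 Y0.000

Since the viewBox matches the mm dimensions, user units are millimetres directly. The only transform is the Y-flip y_m = 175.487 − y_svg.

Shape 1 is a regular polygon drawn with `<path>`. Its stroke #0000ff means cut at S786, F737. After flipping Y the toolpath is (166.027,15.931) → (141.481,56.856) → (189.196,57.650) → (166.027,15.931), returning to the start.

Shape 2 is a cubic bezier drawn with `<path>`. Its stroke #0000ff means cut at S786, F737. After flipping Y the toolpath is (237.996,40.969) → (230.882,38.021) → (217.916,50.327) → (208.666,70.974) → (212.702,93.048).

Shape 3 is a regular polygon drawn with `<path>`. Its stroke #0000ff means cut at S786, F737. After flipping Y the toolpath is (291.931,145.537) → (288.641,120.080) → (268.239,135.658) → (291.931,145.537), returning to the start.

Shape 4 is a closed polygon drawn with `<path>`. Its stroke #0000ff means cut at S786, F737. After flipping Y the toolpath is (82.226,19.605) → (52.508,80.395) → (166.104,102.092) → (12.010,26.265) → (100.641,29.330) → (82.226,19.605), returning to the start.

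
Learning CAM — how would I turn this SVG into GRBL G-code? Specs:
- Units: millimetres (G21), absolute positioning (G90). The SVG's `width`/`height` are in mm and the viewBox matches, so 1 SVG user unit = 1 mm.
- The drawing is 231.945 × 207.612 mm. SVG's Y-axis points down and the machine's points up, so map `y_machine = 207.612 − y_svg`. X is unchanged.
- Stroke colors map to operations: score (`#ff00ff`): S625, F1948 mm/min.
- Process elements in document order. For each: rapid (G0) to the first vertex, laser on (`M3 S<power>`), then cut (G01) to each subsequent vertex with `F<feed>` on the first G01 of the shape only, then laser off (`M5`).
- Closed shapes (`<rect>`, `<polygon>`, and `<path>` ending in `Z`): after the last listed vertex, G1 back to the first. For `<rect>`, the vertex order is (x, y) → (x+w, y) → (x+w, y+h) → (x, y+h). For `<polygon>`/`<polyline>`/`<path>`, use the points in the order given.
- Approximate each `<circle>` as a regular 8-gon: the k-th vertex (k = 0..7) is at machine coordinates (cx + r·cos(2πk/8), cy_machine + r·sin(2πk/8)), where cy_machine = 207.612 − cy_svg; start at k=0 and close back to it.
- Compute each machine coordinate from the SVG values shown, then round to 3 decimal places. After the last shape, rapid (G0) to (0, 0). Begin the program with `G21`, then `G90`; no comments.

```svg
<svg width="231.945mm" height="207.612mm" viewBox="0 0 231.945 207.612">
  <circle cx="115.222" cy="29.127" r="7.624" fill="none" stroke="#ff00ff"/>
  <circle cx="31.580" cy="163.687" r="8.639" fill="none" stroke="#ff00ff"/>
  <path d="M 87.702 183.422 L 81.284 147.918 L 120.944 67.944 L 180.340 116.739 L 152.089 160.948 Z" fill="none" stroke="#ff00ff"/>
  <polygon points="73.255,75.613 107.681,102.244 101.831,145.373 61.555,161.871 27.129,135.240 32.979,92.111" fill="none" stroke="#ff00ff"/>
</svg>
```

G21
G90
G0 X122.846 Y178.485
M3 S625
G01 X120.613 Y183.876 F1948
G01 X115.222 Y186.109
G01 X109.831 Y183.876
G01 X107.598 Y178.485
G01 X109.831 Y173.094
G01 X115.222 Y170.861
G01 X120.613 Y173.094
G01 X122.846 Y178.485
M5
G0 X40.219 Y43.925
M3 S625
G01 X37.689 Y50.034 F1948
G01 X31.580 Y52.564
G01 X25.471 Y50.034
G01 X22.941 Y43.925
G01 X25.471 Y37.816
G01 X31.580 Y35.286
G01 X37.689 Y37.816
G01 X40.219 Y43.925
M5
G0 X87.702 Y24.190
M3 S625
G01 X81.284 Y59.694 F1948
G01 X120.944 Y139.668
G01 X180.340 Y90.873
G01 X152.089 Y46.664
G01 X87.702 Y24.190
M5
G0 X73.255 Y131.999
M3 S625
G01 X107.681 Y105.368 F1948
G01 X101.831 Y62.239
G01 X61.555 Y45.741
G01 X27.129 Y72.372
G01 X32.979 Y115.501
G01 X73.255 Y131.999
M5
G0 X0.000 Y0.000

viewBox `0 0 231.945 207.612` with mm width/height → 1 unit = 1 mm. Flip: y_m = 207.612 − y_svg.

**Shape 1** — `<circle>` circle, stroke `#ff00ff` → score (S625, F1948). Machine vertices: (122.846,178.485) → (120.613,183.876) → (115.222,186.109) → (109.831,183.876) → (107.598,178.485) → (109.831,173.094) → (115.222,170.861) → (120.613,173.094) → (122.846,178.485). Closed: final G1 returns to the first vertex.

**Shape 2** — `<circle>` circle, stroke `#ff00ff` → score (S625, F1948). Machine vertices: (40.219,43.925) → (37.689,50.034) → (31.580,52.564) → (25.471,50.034) → (22.941,43.925) → (25.471,37.816) → (31.580,35.286) → (37.689,37.816) → (40.219,43.925). Closed: final G1 returns to the first vertex.

**Shape 3** — `<path>` closed polygon, stroke `#ff00ff` → score (S625, F1948). Machine vertices: (87.702,24.190) → (81.284,59.694) → (120.944,139.668) → (180.340,90.873) → (152.089,46.664) → (87.702,24.190). Closed: final G1 returns to the first vertex.

**Shape 4** — `<polygon>` regular polygon, stroke `#ff00ff` → score (S625, F1948). Machine vertices: (73.255,131.999) → (107.681,105.368) → (101.831,62.239) → (61.555,45.741) → (27.129,72.372) → (32.979,115.501) → (73.255,131.999). Closed: final G1 returns to the first vertex.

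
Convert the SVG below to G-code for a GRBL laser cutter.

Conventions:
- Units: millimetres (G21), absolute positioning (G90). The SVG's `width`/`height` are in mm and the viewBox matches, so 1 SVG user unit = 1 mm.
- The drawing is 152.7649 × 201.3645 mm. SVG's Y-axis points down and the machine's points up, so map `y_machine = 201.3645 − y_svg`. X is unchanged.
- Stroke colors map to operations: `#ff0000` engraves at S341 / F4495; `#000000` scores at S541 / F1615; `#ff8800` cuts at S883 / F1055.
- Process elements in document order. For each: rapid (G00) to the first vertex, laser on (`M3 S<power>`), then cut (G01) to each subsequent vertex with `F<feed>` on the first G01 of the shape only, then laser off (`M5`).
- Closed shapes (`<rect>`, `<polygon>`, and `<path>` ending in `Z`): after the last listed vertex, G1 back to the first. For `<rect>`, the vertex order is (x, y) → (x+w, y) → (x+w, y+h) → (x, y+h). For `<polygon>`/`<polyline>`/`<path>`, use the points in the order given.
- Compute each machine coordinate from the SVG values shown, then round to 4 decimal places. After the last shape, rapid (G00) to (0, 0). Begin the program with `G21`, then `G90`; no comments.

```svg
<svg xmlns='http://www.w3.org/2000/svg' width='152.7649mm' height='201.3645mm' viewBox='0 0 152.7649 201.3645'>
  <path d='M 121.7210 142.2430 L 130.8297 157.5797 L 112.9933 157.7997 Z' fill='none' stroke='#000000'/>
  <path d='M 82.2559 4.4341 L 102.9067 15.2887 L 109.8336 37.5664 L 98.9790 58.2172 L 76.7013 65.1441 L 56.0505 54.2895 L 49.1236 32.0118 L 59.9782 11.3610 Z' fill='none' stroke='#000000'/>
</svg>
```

viewBox `0 0 152.7649 201.3645` with mm width/height → 1 unit = 1 mm. Flip: y_m = 201.3645 − y_svg.

**Shape 1** — `<path>` regular polygon, stroke `#000000` → score (S541, F1615). Machine vertices: (121.7210,59.1215) → (130.8297,43.7848) → (112.9933,43.5648) → (121.7210,59.1215). Closed: final G1 returns to the first vertex.

**Shape 2** — `<path>` regular polygon, stroke `#000000` → score (S541, F1615). Machine vertices: (82.2559,196.9304) → (102.9067,186.0758) → (109.8336,163.7981) → (98.9790,143.1473) → (76.7013,136.2204) → (56.0505,147.0750) → (49.1236,169.3527) → (59.9782,190.0035) → (82.2559,196.9304). Closed: final G1 returns to the first vertex.

G21
G90
G00 X121.7210 Y59.1215
M3 S541
G01 X130.8297 Y43.7848 F1615
G01 X112.9933 Y43.5648
G01 X121.7210 Y59.1215
M5
G00 X82.2559 Y196.9304
M3 S541
G01 X102.9067 Y186.0758 F1615
G01 X109.8336 Y163.7981
G01 X98.9790 Y143.1473
G01 X76.7013 Y136.2204
G01 X56.0505 Y147.0750
G01 X49.1236 Y169.3527
G01 X59.9782 Y190.0035
G01 X82.2559 Y196.9304
M5
G00 X0.0000 Y0.0000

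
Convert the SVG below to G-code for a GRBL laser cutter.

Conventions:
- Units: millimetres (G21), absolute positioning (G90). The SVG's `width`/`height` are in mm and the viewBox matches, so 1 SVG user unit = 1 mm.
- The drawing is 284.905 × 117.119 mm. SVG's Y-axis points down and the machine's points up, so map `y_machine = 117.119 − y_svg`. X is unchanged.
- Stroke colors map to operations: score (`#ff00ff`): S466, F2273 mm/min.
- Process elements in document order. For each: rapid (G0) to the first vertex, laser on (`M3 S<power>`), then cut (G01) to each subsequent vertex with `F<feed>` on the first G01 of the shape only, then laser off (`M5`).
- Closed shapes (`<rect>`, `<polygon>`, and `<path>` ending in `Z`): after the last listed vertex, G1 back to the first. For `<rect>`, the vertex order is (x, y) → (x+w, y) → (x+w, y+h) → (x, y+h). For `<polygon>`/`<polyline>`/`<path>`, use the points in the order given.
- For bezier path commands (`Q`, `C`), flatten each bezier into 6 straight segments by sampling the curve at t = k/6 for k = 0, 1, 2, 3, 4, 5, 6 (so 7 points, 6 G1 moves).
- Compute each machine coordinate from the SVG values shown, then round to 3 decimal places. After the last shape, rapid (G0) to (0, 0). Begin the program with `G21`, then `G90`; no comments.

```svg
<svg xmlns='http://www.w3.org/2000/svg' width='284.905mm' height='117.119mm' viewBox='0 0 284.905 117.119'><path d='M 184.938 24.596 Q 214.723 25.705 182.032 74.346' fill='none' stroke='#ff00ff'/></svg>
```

G21
G90
G0 X184.938 Y92.523
M3 S466
G01 X193.131 Y90.833 F2273
G01 X197.853 Y86.502
G01 X199.104 Y79.531
G01 X196.884 Y69.919
G01 X191.194 Y57.666
G01 X182.032 Y42.773
M5
G0 X0.000 Y0.000

1 u = 1 mm; y_m = 117.119 − y.

[1] `<path>` quadratic bezier, #ff00ff→score S466 F2273: (184.938,92.523) → (193.131,90.833) → (197.853,86.502) → (199.104,79.531) → (196.884,69.919) → (191.194,57.666) → (182.032,42.773)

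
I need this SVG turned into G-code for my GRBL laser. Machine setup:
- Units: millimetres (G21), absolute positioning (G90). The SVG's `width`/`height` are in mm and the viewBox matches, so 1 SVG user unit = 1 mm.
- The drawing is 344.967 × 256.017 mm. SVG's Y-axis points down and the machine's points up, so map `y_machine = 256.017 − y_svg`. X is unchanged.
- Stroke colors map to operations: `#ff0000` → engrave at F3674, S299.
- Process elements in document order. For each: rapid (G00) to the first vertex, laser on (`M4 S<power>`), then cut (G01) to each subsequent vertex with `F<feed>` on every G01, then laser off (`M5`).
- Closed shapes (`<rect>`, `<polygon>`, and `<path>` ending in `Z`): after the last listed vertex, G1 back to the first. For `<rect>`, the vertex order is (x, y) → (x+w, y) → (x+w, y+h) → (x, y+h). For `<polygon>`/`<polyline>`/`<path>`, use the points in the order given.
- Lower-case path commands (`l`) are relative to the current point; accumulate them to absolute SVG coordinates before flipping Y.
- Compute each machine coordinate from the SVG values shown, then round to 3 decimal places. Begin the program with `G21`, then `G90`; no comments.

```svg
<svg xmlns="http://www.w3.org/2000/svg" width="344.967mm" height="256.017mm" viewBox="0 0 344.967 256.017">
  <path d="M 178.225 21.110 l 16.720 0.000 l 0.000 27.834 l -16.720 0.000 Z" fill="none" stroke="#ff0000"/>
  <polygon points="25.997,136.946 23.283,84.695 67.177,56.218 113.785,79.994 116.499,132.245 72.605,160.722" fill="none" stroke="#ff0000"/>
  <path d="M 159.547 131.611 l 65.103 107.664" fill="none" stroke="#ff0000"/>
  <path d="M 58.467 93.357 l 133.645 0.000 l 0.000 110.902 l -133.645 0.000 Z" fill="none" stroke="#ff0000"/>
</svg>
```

G21
G90
G00 X178.225 Y234.907
M4 S299
G01 X194.945 Y234.907 F3674
G01 X194.945 Y207.073 F3674
G01 X178.225 Y207.073 F3674
G01 X178.225 Y234.907 F3674
M5
G00 X25.997 Y119.071
M4 S299
G01 X23.283 Y171.322 F3674
G01 X67.177 Y199.799 F3674
G01 X113.785 Y176.023 F3674
G01 X116.499 Y123.772 F3674
G01 X72.605 Y95.295 F3674
G01 X25.997 Y119.071 F3674
M5
G00 X159.547 Y124.406
M4 S299
G01 X224.650 Y16.742 F3674
M5
G00 X58.467 Y162.660
M4 S299
G01 X192.112 Y162.660 F3674
G01 X192.112 Y51.758 F3674
G01 X58.467 Y51.758 F3674
G01 X58.467 Y162.660 F3674
M5

viewBox `0 0 344.967 256.017` with mm width/height → 1 unit = 1 mm. Flip: y_m = 256.017 − y_svg.

**Shape 1** — `<path>` rectangle, stroke `#ff0000` → engrave (S299, F3674). Machine vertices: (178.225,234.907) → (194.945,234.907) → (194.945,207.073) → (178.225,207.073) → (178.225,234.907). Closed: final G1 returns to the first vertex.

**Shape 2** — `<polygon>` regular polygon, stroke `#ff0000` → engrave (S299, F3674). Machine vertices: (25.997,119.071) → (23.283,171.322) → (67.177,199.799) → (113.785,176.023) → (116.499,123.772) → (72.605,95.295) → (25.997,119.071). Closed: final G1 returns to the first vertex.

**Shape 3** — `<path>` line segment, stroke `#ff0000` → engrave (S299, F3674). Machine vertices: (159.547,124.406) → (224.650,16.742). Open path.

**Shape 4** — `<path>` rectangle, stroke `#ff0000` → engrave (S299, F3674). Machine vertices: (58.467,162.660) → (192.112,162.660) → (192.112,51.758) → (58.467,51.758) → (58.467,162.660). Closed: final G1 returns to the first vertex.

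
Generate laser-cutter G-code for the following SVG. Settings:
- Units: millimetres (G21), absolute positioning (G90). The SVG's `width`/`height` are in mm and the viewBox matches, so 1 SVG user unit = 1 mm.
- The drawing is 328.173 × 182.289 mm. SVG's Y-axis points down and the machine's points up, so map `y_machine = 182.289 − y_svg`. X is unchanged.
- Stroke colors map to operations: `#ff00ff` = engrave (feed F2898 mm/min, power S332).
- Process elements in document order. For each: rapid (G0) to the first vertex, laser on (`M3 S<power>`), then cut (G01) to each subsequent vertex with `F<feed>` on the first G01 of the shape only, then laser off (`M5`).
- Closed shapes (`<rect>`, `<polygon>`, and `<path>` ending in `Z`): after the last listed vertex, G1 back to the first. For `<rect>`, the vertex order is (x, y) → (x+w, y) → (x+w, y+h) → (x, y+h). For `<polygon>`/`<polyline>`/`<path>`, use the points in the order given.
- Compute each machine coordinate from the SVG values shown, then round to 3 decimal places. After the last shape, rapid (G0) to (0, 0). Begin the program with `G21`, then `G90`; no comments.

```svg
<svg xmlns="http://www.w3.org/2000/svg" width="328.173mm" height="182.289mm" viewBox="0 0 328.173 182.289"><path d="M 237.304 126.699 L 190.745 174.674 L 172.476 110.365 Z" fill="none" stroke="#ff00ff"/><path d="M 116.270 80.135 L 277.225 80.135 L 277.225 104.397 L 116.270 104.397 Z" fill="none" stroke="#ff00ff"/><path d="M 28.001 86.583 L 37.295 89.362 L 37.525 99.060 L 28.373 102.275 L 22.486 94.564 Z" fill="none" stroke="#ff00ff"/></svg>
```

G21
G90
G0 X237.304 Y55.590
M3 S332
G01 X190.745 Y7.615 F2898
G01 X172.476 Y71.924
G01 X237.304 Y55.590
M5
G0 X116.270 Y102.154
M3 S332
G01 X277.225 Y102.154 F2898
G01 X277.225 Y77.892
G01 X116.270 Y77.892
G01 X116.270 Y102.154
M5
G0 X28.001 Y95.706
M3 S332
G01 X37.295 Y92.927 F2898
G01 X37.525 Y83.229
G01 X28.373 Y80.014
G01 X22.486 Y87.725
G01 X28.001 Y95.706
M5
G0 X0.000 Y0.000

1 u = 1 mm; y_m = 182.289 − y.

[1] `<path>` regular polygon, #ff00ff→engrave S332 F2898: (237.304,55.590) → (190.745,7.615) → (172.476,71.924) → (237.304,55.590) (closed)

[2] `<path>` rectangle, #ff00ff→engrave S332 F2898: (116.270,102.154) → (277.225,102.154) → (277.225,77.892) → (116.270,77.892) → (116.270,102.154) (closed)

[3] `<path>` regular polygon, #ff00ff→engrave S332 F2898: (28.001,95.706) → (37.295,92.927) → (37.525,83.229) → (28.373,80.014) → (22.486,87.725) → (28.001,95.706) (closed)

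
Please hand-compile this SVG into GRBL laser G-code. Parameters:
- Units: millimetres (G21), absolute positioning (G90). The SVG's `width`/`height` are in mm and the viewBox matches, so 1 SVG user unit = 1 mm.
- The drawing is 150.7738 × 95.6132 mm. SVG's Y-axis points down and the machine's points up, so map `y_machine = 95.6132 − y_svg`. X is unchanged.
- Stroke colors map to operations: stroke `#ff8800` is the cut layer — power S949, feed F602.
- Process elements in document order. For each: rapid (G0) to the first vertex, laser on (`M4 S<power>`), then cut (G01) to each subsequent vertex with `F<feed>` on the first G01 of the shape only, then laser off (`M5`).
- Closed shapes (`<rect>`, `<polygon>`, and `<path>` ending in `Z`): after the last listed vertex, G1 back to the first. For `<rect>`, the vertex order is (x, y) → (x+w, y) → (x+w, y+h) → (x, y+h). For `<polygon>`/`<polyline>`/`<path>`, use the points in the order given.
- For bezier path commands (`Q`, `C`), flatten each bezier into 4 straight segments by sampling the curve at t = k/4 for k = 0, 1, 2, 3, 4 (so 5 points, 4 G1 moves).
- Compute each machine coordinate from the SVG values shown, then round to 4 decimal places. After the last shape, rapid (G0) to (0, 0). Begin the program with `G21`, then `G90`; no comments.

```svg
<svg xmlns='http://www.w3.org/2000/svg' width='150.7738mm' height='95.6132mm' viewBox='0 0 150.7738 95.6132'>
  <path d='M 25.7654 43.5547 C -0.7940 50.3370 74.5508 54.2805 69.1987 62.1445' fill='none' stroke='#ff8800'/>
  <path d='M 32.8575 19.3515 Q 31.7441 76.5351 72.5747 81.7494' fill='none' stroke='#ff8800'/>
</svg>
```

G21
G90
G0 X25.7654 Y52.0585
M4 S949
G01 X22.0997 Y47.3984 F602
G01 X39.5293 Y43.1692
G01 X60.9352 Y38.7372
G01 X69.1987 Y33.4687
M5
G0 X32.8575 Y76.2617
M4 S949
G01 X34.9223 Y50.9180 F602
G01 X42.2301 Y32.0704
G01 X54.7809 Y19.7190
G01 X72.5747 Y13.8638
M5
G0 X0.0000 Y0.0000

viewBox `0 0 150.7738 95.6132` with mm width/height → 1 unit = 1 mm. Flip: y_m = 95.6132 − y_svg.

**Shape 1** — `<path>` cubic bezier, stroke `#ff8800` → cut (S949, F602). Control points (SVG): P0=(25.7654,43.5547), P1=(-0.7940,50.3370), P2=(74.5508,54.2805), P3=(69.1987,62.1445); sampled at t=k/4. Machine vertices: (25.7654,52.0585) → (22.0997,47.3984) → (39.5293,43.1692) → (60.9352,38.7372) → (69.1987,33.4687). Open path.

**Shape 2** — `<path>` quadratic bezier, stroke `#ff8800` → cut (S949, F602). Control points (SVG): P0=(32.8575,19.3515), P1=(31.7441,76.5351), P2=(72.5747,81.7494); sampled at t=k/4. Machine vertices: (32.8575,76.2617) → (34.9223,50.9180) → (42.2301,32.0704) → (54.7809,19.7190) → (72.5747,13.8638). Open path.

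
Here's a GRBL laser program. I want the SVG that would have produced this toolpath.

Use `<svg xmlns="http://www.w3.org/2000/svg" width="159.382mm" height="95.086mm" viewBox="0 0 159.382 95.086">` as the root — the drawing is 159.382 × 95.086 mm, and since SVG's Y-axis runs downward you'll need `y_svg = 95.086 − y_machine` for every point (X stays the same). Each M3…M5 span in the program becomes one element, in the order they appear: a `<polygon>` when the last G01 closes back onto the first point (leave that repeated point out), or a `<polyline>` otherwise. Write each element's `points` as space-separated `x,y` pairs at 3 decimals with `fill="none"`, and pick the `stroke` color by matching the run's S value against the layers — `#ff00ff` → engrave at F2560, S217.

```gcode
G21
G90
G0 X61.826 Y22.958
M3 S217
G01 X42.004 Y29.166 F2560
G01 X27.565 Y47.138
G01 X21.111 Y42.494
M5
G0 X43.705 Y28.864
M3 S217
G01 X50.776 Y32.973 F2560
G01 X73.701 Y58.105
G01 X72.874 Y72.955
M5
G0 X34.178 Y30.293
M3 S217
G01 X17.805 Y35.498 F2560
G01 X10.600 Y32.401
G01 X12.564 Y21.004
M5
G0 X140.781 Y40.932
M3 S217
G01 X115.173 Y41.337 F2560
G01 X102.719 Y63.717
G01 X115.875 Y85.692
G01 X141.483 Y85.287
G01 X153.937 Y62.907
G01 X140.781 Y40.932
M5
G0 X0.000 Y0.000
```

Each laser-on run becomes one SVG element. Flip Y back into SVG space with y_svg = 95.086 − y_machine. Every run uses S217, so all elements get stroke `#ff00ff` (engrave).

Run 1: The run is open, so emit a `<polyline>` with points (Y-flipped): 61.826,72.128 42.004,65.920 27.565,47.948 21.111,52.592.

Run 2: The run is open, so emit a `<polyline>` with points (Y-flipped): 43.705,66.222 50.776,62.113 73.701,36.981 72.874,22.131.

Run 3: The run is open, so emit a `<polyline>` with points (Y-flipped): 34.178,64.793 17.805,59.588 10.600,62.685 12.564,74.082.

Run 4: The run returns to its start, so emit a `<polygon>` with points (Y-flipped): 140.781,54.154 115.173,53.749 102.719,31.369 115.875,9.394 141.483,9.799 153.937,32.179.

<svg xmlns="http://www.w3.org/2000/svg" width="159.382mm" height="95.086mm" viewBox="0 0 159.382 95.086">
  <polyline points="61.826,72.128 42.004,65.920 27.565,47.948 21.111,52.592" fill="none" stroke="#ff00ff"/>
  <polyline points="43.705,66.222 50.776,62.113 73.701,36.981 72.874,22.131" fill="none" stroke="#ff00ff"/>
  <polyline points="34.178,64.793 17.805,59.588 10.600,62.685 12.564,74.082" fill="none" stroke="#ff00ff"/>
  <polygon points="140.781,54.154 115.173,53.749 102.719,31.369 115.875,9.394 141.483,9.799 153.937,32.179" fill="none" stroke="#ff00ff"/>
</svg>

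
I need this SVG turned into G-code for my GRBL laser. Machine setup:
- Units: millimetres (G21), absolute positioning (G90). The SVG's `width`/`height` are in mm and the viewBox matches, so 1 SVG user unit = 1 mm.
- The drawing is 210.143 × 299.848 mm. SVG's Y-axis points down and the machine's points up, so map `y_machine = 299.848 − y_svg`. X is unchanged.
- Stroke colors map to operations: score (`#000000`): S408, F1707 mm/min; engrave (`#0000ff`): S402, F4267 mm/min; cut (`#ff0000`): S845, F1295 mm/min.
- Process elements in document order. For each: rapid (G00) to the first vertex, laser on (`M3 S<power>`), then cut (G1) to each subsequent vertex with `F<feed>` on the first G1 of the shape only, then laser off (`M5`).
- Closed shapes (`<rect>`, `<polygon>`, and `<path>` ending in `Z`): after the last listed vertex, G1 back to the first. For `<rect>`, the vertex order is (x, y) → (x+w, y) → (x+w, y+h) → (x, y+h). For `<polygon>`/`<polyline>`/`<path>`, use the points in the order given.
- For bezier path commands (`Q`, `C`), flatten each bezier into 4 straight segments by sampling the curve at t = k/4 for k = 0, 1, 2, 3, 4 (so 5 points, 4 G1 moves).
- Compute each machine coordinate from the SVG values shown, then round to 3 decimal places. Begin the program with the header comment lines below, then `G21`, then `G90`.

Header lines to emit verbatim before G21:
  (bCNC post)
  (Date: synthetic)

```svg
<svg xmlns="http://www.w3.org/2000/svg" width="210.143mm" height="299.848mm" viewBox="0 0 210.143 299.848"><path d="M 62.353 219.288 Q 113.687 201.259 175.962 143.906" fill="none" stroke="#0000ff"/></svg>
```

(bCNC post)
(Date: synthetic)
G21
G90
G00 X62.353 Y80.560
M3 S402
G1 X88.704 Y92.032 F4267
G1 X116.422 Y108.420
G1 X145.508 Y129.723
G1 X175.962 Y155.942
M5

1 u = 1 mm; y_m = 299.848 − y.

[1] `<path>` quadratic bezier, #0000ff→engrave S402 F4267: (62.353,80.560) → (88.704,92.032) → (116.422,108.420) → (145.508,129.723) → (175.962,155.942)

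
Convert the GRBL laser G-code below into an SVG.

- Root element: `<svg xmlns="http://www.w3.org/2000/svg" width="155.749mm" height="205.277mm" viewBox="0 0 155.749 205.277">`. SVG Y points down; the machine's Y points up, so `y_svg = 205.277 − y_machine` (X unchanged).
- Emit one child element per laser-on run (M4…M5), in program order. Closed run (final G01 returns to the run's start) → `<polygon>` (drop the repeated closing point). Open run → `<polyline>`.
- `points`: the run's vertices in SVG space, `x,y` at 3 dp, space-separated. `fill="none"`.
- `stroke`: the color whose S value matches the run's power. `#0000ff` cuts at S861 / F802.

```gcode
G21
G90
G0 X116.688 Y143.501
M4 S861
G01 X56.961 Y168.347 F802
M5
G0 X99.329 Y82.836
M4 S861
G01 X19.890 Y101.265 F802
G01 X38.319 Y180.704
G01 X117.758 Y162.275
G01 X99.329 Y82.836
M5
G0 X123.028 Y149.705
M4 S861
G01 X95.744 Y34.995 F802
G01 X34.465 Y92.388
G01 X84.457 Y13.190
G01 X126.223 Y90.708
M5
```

Machine Y-up, SVG Y-down with viewBox height 205.277, so y_svg = 205.277 − y_machine; X carries over. Every run uses S861, so all elements get stroke `#0000ff` (cut).

Run 1: The run is open, so emit a `<polyline>` with points (Y-flipped): 116.688,61.776 56.961,36.930.

Run 2: The run returns to its start, so emit a `<polygon>` with points (Y-flipped): 99.329,122.441 19.890,104.012 38.319,24.573 117.758,43.002.

Run 3: The run is open, so emit a `<polyline>` with points (Y-flipped): 123.028,55.572 95.744,170.282 34.465,112.889 84.457,192.087 126.223,114.569.

<svg xmlns="http://www.w3.org/2000/svg" width="155.749mm" height="205.277mm" viewBox="0 0 155.749 205.277">
  <polyline points="116.688,61.776 56.961,36.930" fill="none" stroke="#0000ff"/>
  <polygon points="99.329,122.441 19.890,104.012 38.319,24.573 117.758,43.002" fill="none" stroke="#0000ff"/>
  <polyline points="123.028,55.572 95.744,170.282 34.465,112.889 84.457,192.087 126.223,114.569" fill="none" stroke="#0000ff"/>
</svg>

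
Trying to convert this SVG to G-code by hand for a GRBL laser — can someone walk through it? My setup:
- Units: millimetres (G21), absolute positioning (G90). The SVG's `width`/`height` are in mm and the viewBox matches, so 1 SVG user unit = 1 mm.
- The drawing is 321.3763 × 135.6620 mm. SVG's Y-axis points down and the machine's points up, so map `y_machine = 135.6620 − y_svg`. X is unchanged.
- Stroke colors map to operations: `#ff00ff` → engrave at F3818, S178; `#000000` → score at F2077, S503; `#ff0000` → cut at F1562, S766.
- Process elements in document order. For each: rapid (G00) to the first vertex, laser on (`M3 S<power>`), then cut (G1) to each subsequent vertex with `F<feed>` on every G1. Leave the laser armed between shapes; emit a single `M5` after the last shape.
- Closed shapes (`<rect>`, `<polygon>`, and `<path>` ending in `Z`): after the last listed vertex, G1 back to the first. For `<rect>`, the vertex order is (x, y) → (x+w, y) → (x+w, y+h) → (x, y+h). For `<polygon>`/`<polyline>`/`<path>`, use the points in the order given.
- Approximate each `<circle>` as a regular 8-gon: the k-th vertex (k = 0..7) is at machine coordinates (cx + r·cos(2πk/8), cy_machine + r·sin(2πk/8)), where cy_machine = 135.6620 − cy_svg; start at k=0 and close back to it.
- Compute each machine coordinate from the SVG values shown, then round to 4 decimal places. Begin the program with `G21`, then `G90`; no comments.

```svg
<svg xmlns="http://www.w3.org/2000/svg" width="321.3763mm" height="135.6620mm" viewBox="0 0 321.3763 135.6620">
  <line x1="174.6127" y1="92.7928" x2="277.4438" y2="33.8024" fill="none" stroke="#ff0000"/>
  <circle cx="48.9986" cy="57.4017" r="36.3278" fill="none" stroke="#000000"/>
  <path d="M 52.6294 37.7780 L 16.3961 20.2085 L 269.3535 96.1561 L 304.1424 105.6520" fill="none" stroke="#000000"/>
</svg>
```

G21
G90
G00 X174.6127 Y42.8692
M3 S766
G1 X277.4438 Y101.8596 F1562
G00 X85.3264 Y78.2603
M3 S503
G1 X74.6862 Y103.9479 F2077
G1 X48.9986 Y114.5881 F2077
G1 X23.3110 Y103.9479 F2077
G1 X12.6708 Y78.2603 F2077
G1 X23.3110 Y52.5727 F2077
G1 X48.9986 Y41.9325 F2077
G1 X74.6862 Y52.5727 F2077
G1 X85.3264 Y78.2603 F2077
G00 X52.6294 Y97.8840
M3 S503
G1 X16.3961 Y115.4535 F2077
G1 X269.3535 Y39.5059 F2077
G1 X304.1424 Y30.0100 F2077
M5

viewBox `0 0 321.3763 135.6620` with mm width/height → 1 unit = 1 mm. Flip: y_m = 135.6620 − y_svg.

**Shape 1** — `<line>` line segment, stroke `#ff0000` → cut (S766, F1562). Machine vertices: (174.6127,42.8692) → (277.4438,101.8596). Open path.

**Shape 2** — `<circle>` circle, stroke `#000000` → score (S503, F2077). Machine vertices: (85.3264,78.2603) → (74.6862,103.9479) → (48.9986,114.5881) → (23.3110,103.9479) → (12.6708,78.2603) → (23.3110,52.5727) → (48.9986,41.9325) → (74.6862,52.5727) → (85.3264,78.2603). Closed: final G1 returns to the first vertex.

**Shape 3** — `<path>` open polyline, stroke `#000000` → score (S503, F2077). Machine vertices: (52.6294,97.8840) → (16.3961,115.4535) → (269.3535,39.5059) → (304.1424,30.0100). Open path.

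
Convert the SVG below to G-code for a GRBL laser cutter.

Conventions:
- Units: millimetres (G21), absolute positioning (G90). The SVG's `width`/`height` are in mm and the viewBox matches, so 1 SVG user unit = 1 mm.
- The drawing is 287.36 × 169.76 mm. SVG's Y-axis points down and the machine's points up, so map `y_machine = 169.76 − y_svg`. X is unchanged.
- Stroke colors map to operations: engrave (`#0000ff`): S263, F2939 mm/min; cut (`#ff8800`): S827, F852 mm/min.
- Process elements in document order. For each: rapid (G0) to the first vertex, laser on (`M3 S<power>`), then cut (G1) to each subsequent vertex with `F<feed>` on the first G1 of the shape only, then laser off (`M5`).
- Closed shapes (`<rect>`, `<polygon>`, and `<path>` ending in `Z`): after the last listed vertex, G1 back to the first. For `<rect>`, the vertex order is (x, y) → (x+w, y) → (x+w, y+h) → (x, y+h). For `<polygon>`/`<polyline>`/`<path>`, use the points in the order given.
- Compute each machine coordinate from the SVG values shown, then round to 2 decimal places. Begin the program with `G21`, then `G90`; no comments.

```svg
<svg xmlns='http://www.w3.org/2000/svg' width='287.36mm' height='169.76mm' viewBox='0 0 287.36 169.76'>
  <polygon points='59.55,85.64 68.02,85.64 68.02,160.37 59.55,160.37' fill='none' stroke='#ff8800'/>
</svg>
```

G21
G90
G0 X59.55 Y84.12
M3 S827
G1 X68.02 Y84.12 F852
G1 X68.02 Y9.39
G1 X59.55 Y9.39
G1 X59.55 Y84.12
M5

Since the viewBox matches the mm dimensions, user units are millimetres directly. The only transform is the Y-flip y_m = 169.76 − y_svg.

Shape 1 is a rectangle drawn with `<polygon>`. Its stroke #ff8800 means cut at S827, F852. After flipping Y the toolpath is (59.55,84.12) → (68.02,84.12) → (68.02,9.39) → (59.55,9.39) → (59.55,84.12), returning to the start.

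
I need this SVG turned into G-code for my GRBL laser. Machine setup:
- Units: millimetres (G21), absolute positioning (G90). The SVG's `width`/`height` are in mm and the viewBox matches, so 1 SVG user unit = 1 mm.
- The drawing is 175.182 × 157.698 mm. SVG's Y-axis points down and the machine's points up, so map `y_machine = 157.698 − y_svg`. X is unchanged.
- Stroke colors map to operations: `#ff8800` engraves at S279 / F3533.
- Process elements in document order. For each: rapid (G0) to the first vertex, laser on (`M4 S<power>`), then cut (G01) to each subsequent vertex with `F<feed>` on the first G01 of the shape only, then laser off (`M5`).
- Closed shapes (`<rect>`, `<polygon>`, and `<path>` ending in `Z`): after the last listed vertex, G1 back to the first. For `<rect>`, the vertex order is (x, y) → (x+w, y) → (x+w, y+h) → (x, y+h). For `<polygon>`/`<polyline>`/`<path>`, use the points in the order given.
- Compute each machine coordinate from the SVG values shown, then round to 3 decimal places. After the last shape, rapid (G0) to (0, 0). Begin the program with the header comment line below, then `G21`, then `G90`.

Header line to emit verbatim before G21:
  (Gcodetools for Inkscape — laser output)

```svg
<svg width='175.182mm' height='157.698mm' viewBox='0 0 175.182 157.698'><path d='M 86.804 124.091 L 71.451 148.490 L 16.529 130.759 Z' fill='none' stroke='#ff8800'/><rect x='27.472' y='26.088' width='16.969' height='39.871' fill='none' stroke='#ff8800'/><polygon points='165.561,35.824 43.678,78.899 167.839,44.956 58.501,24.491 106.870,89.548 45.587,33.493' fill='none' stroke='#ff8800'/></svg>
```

1 u = 1 mm; y_m = 157.698 − y.

[1] `<path>` closed polygon, #ff8800→engrave S279 F3533: (86.804,33.607) → (71.451,9.208) → (16.529,26.939) → (86.804,33.607) (closed)

[2] `<rect>` rectangle, #ff8800→engrave S279 F3533: (27.472,131.610) → (44.441,131.610) → (44.441,91.739) → (27.472,91.739) → (27.472,131.610) (closed)

[3] `<polygon>` closed polygon, #ff8800→engrave S279 F3533: (165.561,121.874) → (43.678,78.799) → (167.839,112.742) → (58.501,133.207) → (106.870,68.150) → (45.587,124.205) → (165.561,121.874) (closed)

(Gcodetools for Inkscape — laser output)
G21
G90
G0 X86.804 Y33.607
M4 S279
G01 X71.451 Y9.208 F3533
G01 X16.529 Y26.939
G01 X86.804 Y33.607
M5
G0 X27.472 Y131.610
M4 S279
G01 X44.441 Y131.610 F3533
G01 X44.441 Y91.739
G01 X27.472 Y91.739
G01 X27.472 Y131.610
M5
G0 X165.561 Y121.874
M4 S279
G01 X43.678 Y78.799 F3533
G01 X167.839 Y112.742
G01 X58.501 Y133.207
G01 X106.870 Y68.150
G01 X45.587 Y124.205
G01 X165.561 Y121.874
M5
G0 X0.000 Y0.000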